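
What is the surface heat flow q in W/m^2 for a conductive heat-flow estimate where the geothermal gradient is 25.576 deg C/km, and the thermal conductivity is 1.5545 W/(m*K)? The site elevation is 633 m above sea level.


q = k * grad / 1000
q = 1.5545 * 25.576 / 1000
q = 0.039758 W/m^2


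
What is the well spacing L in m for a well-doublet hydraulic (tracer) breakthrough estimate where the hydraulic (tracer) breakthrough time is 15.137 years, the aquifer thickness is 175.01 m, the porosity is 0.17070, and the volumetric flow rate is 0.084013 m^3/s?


L = sqrt(t_bt*365.25*86400*3*Qv / (pi*hr*phi))
L = sqrt(15.137*365.25*86400*3*0.084013 / (pi*175.01*0.17070))
L = 1132.6 m


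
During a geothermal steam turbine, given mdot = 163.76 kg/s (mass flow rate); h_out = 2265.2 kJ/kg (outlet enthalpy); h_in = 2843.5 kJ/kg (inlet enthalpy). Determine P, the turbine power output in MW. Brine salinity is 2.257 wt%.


P = mdot * (h_in - h_out) / 1000
P = 163.76 * (2843.5 - 2265.2) / 1000
P = 94.702 MW


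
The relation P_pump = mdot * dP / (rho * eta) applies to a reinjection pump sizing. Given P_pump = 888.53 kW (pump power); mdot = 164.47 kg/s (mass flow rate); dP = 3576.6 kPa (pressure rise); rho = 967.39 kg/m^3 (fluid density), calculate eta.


eta = mdot * dP / (rho * P_pump)
eta = 164.47 * 3576.6 / (967.39 * 888.53)
eta = 0.68436


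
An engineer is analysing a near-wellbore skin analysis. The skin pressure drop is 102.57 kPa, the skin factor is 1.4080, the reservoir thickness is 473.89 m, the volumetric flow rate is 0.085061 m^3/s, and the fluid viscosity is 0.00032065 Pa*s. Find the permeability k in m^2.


k = S*q*mu / (2*pi*dP_s*1000*hr)
k = 1.4080*0.085061*0.00032065 / (2*pi*102.57*1000*473.89)
k = 1.2574e-13 m^2


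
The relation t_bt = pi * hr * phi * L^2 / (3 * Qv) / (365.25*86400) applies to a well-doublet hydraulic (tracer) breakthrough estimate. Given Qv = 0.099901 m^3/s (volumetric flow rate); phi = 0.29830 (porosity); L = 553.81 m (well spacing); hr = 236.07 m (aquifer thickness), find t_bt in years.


t_bt = pi * hr * phi * L^2 / (3 * Qv) / (365.25*86400)
t_bt = pi * 236.07 * 0.29830 * 553.81^2 / (3 * 0.099901) / (365.25*86400)
t_bt = 7.1742 years


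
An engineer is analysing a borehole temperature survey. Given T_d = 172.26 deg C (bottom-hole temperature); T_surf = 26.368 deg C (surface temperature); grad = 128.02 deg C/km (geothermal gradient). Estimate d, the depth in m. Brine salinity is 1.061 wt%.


d = (T_d - T_surf) / grad * 1000
d = (172.26 - 26.368) / 128.02 * 1000
d = 1139.6 m


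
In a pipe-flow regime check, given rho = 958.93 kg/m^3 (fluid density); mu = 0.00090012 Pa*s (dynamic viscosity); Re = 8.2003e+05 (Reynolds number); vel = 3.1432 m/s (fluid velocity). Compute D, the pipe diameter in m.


D = Re * mu / (rho * vel)
D = 8.2003e+05 * 0.00090012 / (958.93 * 3.1432)
D = 0.24489 m


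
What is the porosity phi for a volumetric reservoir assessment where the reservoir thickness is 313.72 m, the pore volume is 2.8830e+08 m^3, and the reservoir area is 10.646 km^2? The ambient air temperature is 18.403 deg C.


phi = Vp / (A * 1e6 * hr)
phi = 2.8830e+08 / (10.646 * 1e6 * 313.72)
phi = 0.086321


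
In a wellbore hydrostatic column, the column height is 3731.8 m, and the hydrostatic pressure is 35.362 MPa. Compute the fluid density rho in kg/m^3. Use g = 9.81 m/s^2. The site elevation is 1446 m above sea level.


rho = P * 1e6 / (g * h)
rho = 35.362 * 1e6 / (9.81 * 3731.8)
rho = 965.94 kg/m^3


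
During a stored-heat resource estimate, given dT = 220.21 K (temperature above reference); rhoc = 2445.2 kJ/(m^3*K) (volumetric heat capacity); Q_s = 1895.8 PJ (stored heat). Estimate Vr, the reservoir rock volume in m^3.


Vr = Q_s * 1e12 / (rhoc * dT)
Vr = 1895.8 * 1e12 / (2445.2 * 220.21)
Vr = 3.5208e+09 m^3


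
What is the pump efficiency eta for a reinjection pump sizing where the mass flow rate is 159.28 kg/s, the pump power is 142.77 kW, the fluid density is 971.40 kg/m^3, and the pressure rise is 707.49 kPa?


eta = mdot * dP / (rho * P_pump)
eta = 159.28 * 707.49 / (971.40 * 142.77)
eta = 0.81254


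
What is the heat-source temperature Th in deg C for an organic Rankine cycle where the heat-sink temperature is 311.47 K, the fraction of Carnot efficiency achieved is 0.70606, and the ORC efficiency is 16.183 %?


Th = Tc / (1 - (eta_orc/100)/f)
Th = 311.47 / (1 - (16.183/100)/0.70606)
Th = 404.0874 K
Convert to deg C: 404.0874 - 273.15 = 130.94 deg C
Th = 130.94 deg C


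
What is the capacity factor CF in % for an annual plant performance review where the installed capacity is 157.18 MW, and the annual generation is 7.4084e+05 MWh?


CF = E_a / (cap * 8760) * 100
CF = 7.4084e+05 / (157.18 * 8760) * 100
CF = 53.805 %


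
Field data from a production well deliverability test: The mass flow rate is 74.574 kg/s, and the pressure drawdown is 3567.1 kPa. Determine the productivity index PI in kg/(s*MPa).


PI = mdot * 1000 / dP
PI = 74.574 * 1000 / 3567.1
PI = 20.906 kg/(s*MPa)


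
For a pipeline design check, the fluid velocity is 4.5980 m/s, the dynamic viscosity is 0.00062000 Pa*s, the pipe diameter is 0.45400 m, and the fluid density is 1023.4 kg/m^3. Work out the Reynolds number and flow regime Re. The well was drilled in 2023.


Step 1: Re = rho*vel*D/mu = 1023.4*4.598*0.454/0.00062 = 3.4457e+06
Step 2: Re = 3.4457e+06 > 4000, so flow is turbulent.
Re = 3.4457e+06 (turbulent)


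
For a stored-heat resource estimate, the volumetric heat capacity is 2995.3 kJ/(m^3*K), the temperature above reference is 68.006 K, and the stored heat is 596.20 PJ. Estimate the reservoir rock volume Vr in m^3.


Vr = Q_s * 1e12 / (rhoc * dT)
Vr = 596.20 * 1e12 / (2995.3 * 68.006)
Vr = 2.9269e+09 m^3


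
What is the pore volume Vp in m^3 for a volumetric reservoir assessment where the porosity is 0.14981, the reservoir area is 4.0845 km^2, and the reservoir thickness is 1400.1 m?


Vp = A * 1e6 * hr * phi
Vp = 4.0845 * 1e6 * 1400.1 * 0.14981
Vp = 8.5672e+08 m^3


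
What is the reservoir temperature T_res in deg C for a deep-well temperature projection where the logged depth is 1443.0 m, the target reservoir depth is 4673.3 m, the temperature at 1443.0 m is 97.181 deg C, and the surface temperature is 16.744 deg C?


Step 1: grad = (T_d1 - T_surf)/d1 * 1000 = (97.181 - 16.744)/1443.0 * 1000 = 55.74290 deg C/km
Step 2: T_res = T_surf + grad*d2/1000 = 16.744 + 55.74290*4673.3/1000 = 277.25 deg C
T_res = 277.25 deg C


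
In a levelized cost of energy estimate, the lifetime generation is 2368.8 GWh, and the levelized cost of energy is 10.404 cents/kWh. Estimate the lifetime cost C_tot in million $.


C_tot = LCOE / 100 * E_tot
C_tot = 10.404 / 100 * 2368.8
C_tot = 246.45 million $


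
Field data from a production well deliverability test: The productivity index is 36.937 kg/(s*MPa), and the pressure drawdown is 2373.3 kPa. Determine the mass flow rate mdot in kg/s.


mdot = PI * dP / 1000
mdot = 36.937 * 2373.3 / 1000
mdot = 87.663 kg/s


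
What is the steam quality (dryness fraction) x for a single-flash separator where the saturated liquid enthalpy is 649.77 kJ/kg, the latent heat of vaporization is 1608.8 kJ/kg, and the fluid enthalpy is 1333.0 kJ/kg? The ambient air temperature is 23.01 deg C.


x = (h - hf) / hfg
x = (1333.0 - 649.77) / 1608.8
x = 0.42468


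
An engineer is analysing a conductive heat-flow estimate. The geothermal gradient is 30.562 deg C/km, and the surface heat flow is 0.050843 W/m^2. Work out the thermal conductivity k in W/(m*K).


k = q * 1000 / grad
k = 0.050843 * 1000 / 30.562
k = 1.6636 W/(m*K)


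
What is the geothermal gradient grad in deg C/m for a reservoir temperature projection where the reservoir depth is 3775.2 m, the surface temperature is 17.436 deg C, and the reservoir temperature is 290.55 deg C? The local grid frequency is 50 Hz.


grad = (T_res - T_surf) / d * 1000
grad = (290.55 - 17.436) / 3775.2 * 1000
grad = 72.34425 deg C/km
Convert: 72.34425 deg C/km * 0.001 = 0.072344 deg C/m
grad = 0.072344 deg C/m


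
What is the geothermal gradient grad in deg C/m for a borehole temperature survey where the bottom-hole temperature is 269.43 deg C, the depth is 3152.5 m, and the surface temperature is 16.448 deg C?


grad = (T_d - T_surf) / d * 1000
grad = (269.43 - 16.448) / 3152.5 * 1000
grad = 80.24806 deg C/km
Convert: 80.24806 deg C/km * 0.001 = 0.080248 deg C/m
grad = 0.080248 deg C/m


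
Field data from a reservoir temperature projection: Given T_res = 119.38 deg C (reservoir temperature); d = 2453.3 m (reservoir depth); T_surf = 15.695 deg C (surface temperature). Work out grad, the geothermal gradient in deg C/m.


grad = (T_res - T_surf) / d * 1000
grad = (119.38 - 15.695) / 2453.3 * 1000
grad = 42.26348 deg C/km
Convert: 42.26348 deg C/km * 0.001 = 0.042263 deg C/m
grad = 0.042263 deg C/m


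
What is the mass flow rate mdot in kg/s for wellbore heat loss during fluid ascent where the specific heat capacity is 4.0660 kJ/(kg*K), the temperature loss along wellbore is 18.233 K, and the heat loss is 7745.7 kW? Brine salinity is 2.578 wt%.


mdot = Q_loss / (cp * dT)
mdot = 7745.7 / (4.0660 * 18.233)
mdot = 104.48 kg/s


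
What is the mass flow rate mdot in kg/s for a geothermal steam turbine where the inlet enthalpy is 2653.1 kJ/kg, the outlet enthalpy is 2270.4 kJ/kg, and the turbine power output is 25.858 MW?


mdot = P * 1000 / (h_in - h_out)
mdot = 25.858 * 1000 / (2653.1 - 2270.4)
mdot = 67.567 kg/s


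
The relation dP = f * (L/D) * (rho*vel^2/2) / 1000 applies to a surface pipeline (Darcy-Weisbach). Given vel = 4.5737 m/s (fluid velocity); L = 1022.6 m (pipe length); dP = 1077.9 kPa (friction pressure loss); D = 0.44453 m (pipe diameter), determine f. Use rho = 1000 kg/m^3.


f = dP*1000 / ((L/D)*(rho*vel^2/2))
f = 1077.9*1000 / ((1022.6/0.44453)*(1000*4.5737^2/2))
f = 0.044799


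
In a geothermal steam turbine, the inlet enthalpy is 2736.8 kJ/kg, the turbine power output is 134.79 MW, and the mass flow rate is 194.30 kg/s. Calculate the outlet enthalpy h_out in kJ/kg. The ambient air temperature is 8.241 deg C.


h_out = h_in - P * 1000 / mdot
h_out = 2736.8 - 134.79 * 1000 / 194.30
h_out = 2043.1 kJ/kg


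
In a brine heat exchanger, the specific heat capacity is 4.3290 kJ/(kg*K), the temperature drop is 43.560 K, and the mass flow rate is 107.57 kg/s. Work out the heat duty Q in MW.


Q = mdot * cp * dT / 1000
Q = 107.57 * 4.3290 * 43.560 / 1000
Q = 20.285 MW


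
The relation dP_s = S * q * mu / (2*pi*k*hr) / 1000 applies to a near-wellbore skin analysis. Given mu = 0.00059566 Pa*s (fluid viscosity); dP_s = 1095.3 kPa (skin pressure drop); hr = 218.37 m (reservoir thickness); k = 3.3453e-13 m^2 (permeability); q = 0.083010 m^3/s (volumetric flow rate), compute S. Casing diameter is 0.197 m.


S = dP_s * 1000 * 2*pi*k*hr / (q*mu)
S = 1095.3 * 1000 * 2*pi*3.3453e-13*218.37 / (0.083010*0.00059566)
S = 10.167


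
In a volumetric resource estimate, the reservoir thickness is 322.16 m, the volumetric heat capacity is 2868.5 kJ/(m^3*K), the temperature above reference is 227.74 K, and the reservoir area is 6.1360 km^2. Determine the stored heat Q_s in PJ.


Step 1: Vr = A*1e6*hr = 6.136*1e6*322.16 = 1.976774e+09 m^3
Step 2: Q_s = Vr*rhoc*dT/1e12 = 1.976774e+09*2868.5*227.74/1e12 = 1291.4 PJ
Q_s = 1291.4 PJ


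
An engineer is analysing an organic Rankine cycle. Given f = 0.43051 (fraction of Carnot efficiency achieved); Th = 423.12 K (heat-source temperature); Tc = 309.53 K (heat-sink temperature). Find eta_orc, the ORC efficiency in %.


eta_orc = (1 - Tc/Th) * f * 100
eta_orc = (1 - 309.53/423.12) * 0.43051 * 100
eta_orc = 11.557 %


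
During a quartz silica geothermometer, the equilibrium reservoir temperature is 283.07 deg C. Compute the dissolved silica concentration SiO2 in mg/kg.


SiO2 = 10^(5.19 - 1309/(T_eq + 273.15))
SiO2 = 10^(5.19 - 1309/(283.07 + 273.15))
SiO2 = 686.46 mg/kg


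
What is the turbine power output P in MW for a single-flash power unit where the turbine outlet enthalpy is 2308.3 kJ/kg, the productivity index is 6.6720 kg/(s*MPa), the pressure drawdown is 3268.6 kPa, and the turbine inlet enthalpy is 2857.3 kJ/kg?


Step 1: mdot = PI * dP / 1000 = 6.672 * 3268.6 / 1000 = 21.80810 kg/s
Step 2: P = mdot*(h_in - h_out)/1000 = 21.80810*(2857.3 - 2308.3)/1000 = 11.973 MW
P = 11.973 MW


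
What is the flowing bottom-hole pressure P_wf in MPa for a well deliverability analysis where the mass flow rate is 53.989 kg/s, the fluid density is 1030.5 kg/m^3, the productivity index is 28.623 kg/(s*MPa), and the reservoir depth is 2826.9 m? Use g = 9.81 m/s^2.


Step 1: P_i = rho*g*h/1e6 = 1030.5*9.81*2826.9/1e6 = 28.57771 MPa
Step 2: P_wf = P_i - mdot/PI = 28.57771 - 53.989/28.623 = 26.691 MPa
P_wf = 26.691 MPa


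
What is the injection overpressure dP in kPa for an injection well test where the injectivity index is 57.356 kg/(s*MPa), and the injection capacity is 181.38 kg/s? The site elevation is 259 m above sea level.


dP = mdot * 1000 / II
dP = 181.38 * 1000 / 57.356
dP = 3162.4 kPa


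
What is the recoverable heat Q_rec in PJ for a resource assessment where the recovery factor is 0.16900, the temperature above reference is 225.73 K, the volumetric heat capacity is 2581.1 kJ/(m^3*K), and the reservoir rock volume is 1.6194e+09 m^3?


Step 1: Q_s = Vr*rhoc*dT/1e12 = 1.6194e+09*2581.1*225.73/1e12 = 943.5138 PJ
Step 2: Q_rec = Q_s * RF = 943.5138 * 0.169 = 159.45 PJ
Q_rec = 159.45 PJ


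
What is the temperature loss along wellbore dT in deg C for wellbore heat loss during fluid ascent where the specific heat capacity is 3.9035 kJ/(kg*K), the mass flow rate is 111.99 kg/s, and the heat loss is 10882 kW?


dT = Q_loss / (mdot * cp)
dT = 10882 / (111.99 * 3.9035)
dT = 24.89289 K
Convert (temperature difference, 1 K = 1 deg C): 24.89289 K = 24.89289 deg C
dT = 24.893 deg C


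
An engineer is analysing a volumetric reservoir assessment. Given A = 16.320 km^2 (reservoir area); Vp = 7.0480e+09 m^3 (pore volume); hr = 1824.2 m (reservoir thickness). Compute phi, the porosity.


phi = Vp / (A * 1e6 * hr)
phi = 7.0480e+09 / (16.320 * 1e6 * 1824.2)
phi = 0.23674


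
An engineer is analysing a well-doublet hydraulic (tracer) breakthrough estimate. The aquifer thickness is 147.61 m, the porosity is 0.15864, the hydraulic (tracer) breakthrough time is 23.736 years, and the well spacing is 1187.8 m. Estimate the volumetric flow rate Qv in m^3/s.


Qv = pi*hr*phi*L^2 / (3*t_bt*365.25*86400)
Qv = pi*147.61*0.15864*1187.8^2 / (3*23.736*365.25*86400)
Qv = 0.046188 m^3/s


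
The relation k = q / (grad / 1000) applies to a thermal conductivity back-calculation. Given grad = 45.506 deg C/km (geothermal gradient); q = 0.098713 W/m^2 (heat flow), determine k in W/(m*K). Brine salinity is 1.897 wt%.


k = q / (grad / 1000)
k = 0.098713 / (45.506 / 1000)
k = 2.1692 W/(m*K)


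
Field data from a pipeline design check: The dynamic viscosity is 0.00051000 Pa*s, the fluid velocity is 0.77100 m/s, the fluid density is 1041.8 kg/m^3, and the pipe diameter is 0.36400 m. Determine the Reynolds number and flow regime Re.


Step 1: Re = rho*vel*D/mu = 1041.8*0.771*0.364/0.00051 = 5.7328e+05
Step 2: Re = 5.7328e+05 > 4000, so flow is turbulent.
Re = 5.7328e+05 (turbulent)


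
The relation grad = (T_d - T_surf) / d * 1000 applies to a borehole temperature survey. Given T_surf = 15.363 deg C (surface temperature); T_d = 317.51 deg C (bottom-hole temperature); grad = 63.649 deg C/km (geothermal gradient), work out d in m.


d = (T_d - T_surf) / grad * 1000
d = (317.51 - 15.363) / 63.649 * 1000
d = 4747.1 m


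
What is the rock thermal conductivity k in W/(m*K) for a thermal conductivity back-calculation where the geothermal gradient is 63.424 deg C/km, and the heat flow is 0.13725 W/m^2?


k = q / (grad / 1000)
k = 0.13725 / (63.424 / 1000)
k = 2.1640 W/(m*K)


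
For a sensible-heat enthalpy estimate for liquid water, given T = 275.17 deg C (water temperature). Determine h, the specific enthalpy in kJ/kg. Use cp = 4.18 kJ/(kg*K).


h = cp * T
h = 4.18 * 275.17
h = 1150.2 kJ/kg


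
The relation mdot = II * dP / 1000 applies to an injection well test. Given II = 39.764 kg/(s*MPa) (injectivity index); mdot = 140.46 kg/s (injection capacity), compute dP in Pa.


dP = mdot * 1000 / II
dP = 140.46 * 1000 / 39.764
dP = 3532.341 kPa
Convert: 3532.341 kPa * 1000.0 = 3.5323e+06 Pa
dP = 3.5323e+06 Pa


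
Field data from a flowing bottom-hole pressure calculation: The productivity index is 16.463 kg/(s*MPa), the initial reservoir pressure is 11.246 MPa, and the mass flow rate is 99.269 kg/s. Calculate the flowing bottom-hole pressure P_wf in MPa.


P_wf = P_i - mdot / PI
P_wf = 11.246 - 99.269 / 16.463
P_wf = 5.2162 MPa


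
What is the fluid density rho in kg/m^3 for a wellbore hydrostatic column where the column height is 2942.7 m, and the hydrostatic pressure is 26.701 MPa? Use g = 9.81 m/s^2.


rho = P * 1e6 / (g * h)
rho = 26.701 * 1e6 / (9.81 * 2942.7)
rho = 924.94 kg/m^3


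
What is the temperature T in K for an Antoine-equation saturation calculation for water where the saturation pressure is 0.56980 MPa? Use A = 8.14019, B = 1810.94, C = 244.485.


T = B / (A - log10(P_sat * 760 / 0.101325)) - C
T = 1810.94 / (8.14019 - log10(0.56980 * 760 / 0.101325)) - 244.485
T = 157.1099 deg C
Convert to K: 157.1099 + 273.15 = 430.26 K
T = 430.26 K


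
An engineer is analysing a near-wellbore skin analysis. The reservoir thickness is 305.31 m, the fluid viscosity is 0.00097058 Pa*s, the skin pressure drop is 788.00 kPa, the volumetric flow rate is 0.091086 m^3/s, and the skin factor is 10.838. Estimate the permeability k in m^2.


k = S*q*mu / (2*pi*dP_s*1000*hr)
k = 10.838*0.091086*0.00097058 / (2*pi*788.00*1000*305.31)
k = 6.3385e-13 m^2


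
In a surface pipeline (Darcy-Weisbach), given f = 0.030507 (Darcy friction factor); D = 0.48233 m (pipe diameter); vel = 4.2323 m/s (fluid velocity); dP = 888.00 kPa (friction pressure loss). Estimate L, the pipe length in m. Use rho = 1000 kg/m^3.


L = dP*1000*D / (f*rho*vel^2/2)
L = 888.00*1000*0.48233 / (0.030507*1000*4.2323^2/2)
L = 1567.6 m


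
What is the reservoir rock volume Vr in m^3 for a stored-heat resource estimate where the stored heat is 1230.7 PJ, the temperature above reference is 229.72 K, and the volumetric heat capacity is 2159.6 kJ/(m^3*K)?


Vr = Q_s * 1e12 / (rhoc * dT)
Vr = 1230.7 * 1e12 / (2159.6 * 229.72)
Vr = 2.4807e+09 m^3


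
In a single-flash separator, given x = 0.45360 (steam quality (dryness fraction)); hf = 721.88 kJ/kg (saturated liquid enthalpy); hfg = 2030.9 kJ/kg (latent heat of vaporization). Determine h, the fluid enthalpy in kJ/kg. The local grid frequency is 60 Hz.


h = hf + x * hfg
h = 721.88 + 0.45360 * 2030.9
h = 1643.1 kJ/kg


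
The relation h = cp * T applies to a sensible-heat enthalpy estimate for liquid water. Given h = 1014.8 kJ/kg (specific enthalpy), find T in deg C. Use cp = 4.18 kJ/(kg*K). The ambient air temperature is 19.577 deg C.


T = h / cp
T = 1014.8 / 4.18
T = 242.78 deg C


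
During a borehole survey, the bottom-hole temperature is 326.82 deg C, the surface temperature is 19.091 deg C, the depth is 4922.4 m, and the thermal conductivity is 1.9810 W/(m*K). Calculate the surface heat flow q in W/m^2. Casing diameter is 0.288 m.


Step 1: grad = (T_d - T_surf)/d * 1000 = (326.82 - 19.091)/4922.4 * 1000 = 62.51605 deg C/km
Step 2: q = k * grad / 1000 = 1.981 * 62.51605 / 1000 = 0.12384 W/m^2
q = 0.12384 W/m^2


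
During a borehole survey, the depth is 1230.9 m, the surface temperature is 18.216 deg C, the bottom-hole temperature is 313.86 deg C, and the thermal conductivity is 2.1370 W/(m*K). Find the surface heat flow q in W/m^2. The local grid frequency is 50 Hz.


Step 1: grad = (T_d - T_surf)/d * 1000 = (313.86 - 18.216)/1230.9 * 1000 = 240.1852 deg C/km
Step 2: q = k * grad / 1000 = 2.137 * 240.1852 / 1000 = 0.51328 W/m^2
q = 0.51328 W/m^2


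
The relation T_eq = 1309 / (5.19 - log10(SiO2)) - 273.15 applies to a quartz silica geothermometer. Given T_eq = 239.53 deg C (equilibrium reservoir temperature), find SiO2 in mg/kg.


SiO2 = 10^(5.19 - 1309/(T_eq + 273.15))
SiO2 = 10^(5.19 - 1309/(239.53 + 273.15))
SiO2 = 433.26 mg/kg


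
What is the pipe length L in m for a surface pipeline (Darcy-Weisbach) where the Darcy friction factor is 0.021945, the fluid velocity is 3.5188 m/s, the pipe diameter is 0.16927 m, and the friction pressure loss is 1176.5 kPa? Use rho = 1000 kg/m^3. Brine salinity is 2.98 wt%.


L = dP*1000*D / (f*rho*vel^2/2)
L = 1176.5*1000*0.16927 / (0.021945*1000*3.5188^2/2)
L = 1465.8 m


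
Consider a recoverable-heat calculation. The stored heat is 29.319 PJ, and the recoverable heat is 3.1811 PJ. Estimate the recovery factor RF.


RF = Q_rec / Q_s
RF = 3.1811 / 29.319
RF = 0.10850


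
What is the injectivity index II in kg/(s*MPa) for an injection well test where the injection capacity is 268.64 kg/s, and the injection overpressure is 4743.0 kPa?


II = mdot * 1000 / dP
II = 268.64 * 1000 / 4743.0
II = 56.639 kg/(s*MPa)


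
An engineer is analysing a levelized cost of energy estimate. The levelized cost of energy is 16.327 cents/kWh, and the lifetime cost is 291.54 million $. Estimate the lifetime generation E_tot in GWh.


E_tot = C_tot / LCOE * 100
E_tot = 291.54 / 16.327 * 100
E_tot = 1785.6 GWh


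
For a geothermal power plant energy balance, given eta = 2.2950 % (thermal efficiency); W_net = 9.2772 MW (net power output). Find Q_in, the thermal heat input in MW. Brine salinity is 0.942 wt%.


Q_in = W_net / (eta / 100)
Q_in = 9.2772 / (2.2950 / 100)
Q_in = 404.24 MW


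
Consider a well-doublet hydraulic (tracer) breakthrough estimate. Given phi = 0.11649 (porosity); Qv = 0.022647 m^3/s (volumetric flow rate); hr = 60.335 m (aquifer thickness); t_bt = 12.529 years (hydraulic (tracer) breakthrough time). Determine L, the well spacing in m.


L = sqrt(t_bt*365.25*86400*3*Qv / (pi*hr*phi))
L = sqrt(12.529*365.25*86400*3*0.022647 / (pi*60.335*0.11649))
L = 1103.0 m


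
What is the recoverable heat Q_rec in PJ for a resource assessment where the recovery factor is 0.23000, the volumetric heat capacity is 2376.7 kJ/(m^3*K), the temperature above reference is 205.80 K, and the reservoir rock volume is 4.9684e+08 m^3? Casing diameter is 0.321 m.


Step 1: Q_s = Vr*rhoc*dT/1e12 = 4.9684e+08*2376.7*205.8/1e12 = 243.0168 PJ
Step 2: Q_rec = Q_s * RF = 243.0168 * 0.23 = 55.894 PJ
Q_rec = 55.894 PJ


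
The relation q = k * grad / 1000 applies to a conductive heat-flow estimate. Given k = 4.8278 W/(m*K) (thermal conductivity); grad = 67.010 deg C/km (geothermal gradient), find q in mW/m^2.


q = k * grad / 1000
q = 4.8278 * 67.010 / 1000
q = 0.3235109 W/m^2
Convert: 0.3235109 W/m^2 * 1000.0 = 323.51 mW/m^2
q = 323.51 mW/m^2


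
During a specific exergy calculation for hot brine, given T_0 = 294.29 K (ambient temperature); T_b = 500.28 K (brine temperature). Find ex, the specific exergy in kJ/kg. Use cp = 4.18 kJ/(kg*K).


ex = cp * ((T_b - T_0) - T_0 * ln(T_b/T_0))
ex = 4.18 * ((500.28 - 294.29) - 294.29 * ln(500.28/294.29))
ex = 208.33 kJ/kg


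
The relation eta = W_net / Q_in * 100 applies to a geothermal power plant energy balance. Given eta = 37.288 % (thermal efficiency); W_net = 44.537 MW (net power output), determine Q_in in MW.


Q_in = W_net / (eta / 100)
Q_in = 44.537 / (37.288 / 100)
Q_in = 119.44 MW


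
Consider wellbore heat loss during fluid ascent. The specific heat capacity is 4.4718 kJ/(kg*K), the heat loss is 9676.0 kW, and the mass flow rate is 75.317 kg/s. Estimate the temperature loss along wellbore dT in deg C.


dT = Q_loss / (mdot * cp)
dT = 9676.0 / (75.317 * 4.4718)
dT = 28.72900 K
Convert (temperature difference, 1 K = 1 deg C): 28.72900 K = 28.72900 deg C
dT = 28.729 deg C


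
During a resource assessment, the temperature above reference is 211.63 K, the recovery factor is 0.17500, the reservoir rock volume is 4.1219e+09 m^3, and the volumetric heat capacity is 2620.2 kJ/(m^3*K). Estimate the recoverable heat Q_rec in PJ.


Step 1: Q_s = Vr*rhoc*dT/1e12 = 4.1219e+09*2620.2*211.63/1e12 = 2285.647 PJ
Step 2: Q_rec = Q_s * RF = 2285.647 * 0.175 = 399.99 PJ
Q_rec = 399.99 PJ


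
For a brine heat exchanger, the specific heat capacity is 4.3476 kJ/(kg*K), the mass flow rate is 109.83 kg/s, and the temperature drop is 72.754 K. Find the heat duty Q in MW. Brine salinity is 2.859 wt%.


Q = mdot * cp * dT / 1000
Q = 109.83 * 4.3476 * 72.754 / 1000
Q = 34.740 MW


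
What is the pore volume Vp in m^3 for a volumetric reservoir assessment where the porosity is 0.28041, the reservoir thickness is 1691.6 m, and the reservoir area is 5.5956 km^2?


Vp = A * 1e6 * hr * phi
Vp = 5.5956 * 1e6 * 1691.6 * 0.28041
Vp = 2.6542e+09 m^3


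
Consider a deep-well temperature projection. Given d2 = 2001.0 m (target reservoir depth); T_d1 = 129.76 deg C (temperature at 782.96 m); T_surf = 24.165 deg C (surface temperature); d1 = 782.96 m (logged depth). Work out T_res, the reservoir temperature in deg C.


Step 1: grad = (T_d1 - T_surf)/d1 * 1000 = (129.76 - 24.165)/782.96 * 1000 = 134.8664 deg C/km
Step 2: T_res = T_surf + grad*d2/1000 = 24.165 + 134.8664*2001.0/1000 = 294.03 deg C
T_res = 294.03 deg C


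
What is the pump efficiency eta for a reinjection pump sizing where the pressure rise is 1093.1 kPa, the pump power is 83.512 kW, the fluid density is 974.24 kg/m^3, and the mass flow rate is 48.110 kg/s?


eta = mdot * dP / (rho * P_pump)
eta = 48.110 * 1093.1 / (974.24 * 83.512)
eta = 0.64637


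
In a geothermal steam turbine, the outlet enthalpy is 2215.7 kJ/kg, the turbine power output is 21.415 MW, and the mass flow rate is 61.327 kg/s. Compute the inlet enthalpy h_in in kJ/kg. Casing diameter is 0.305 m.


h_in = h_out + P * 1000 / mdot
h_in = 2215.7 + 21.415 * 1000 / 61.327
h_in = 2564.9 kJ/kg


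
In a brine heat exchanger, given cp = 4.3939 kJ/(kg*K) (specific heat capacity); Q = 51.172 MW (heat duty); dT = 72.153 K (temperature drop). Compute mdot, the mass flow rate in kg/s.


mdot = Q * 1000 / (cp * dT)
mdot = 51.172 * 1000 / (4.3939 * 72.153)
mdot = 161.41 kg/s


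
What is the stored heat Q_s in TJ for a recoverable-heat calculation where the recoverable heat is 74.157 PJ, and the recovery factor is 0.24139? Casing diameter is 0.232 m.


Q_s = Q_rec / RF
Q_s = 74.157 / 0.24139
Q_s = 307.2083 PJ
Convert: 307.2083 PJ * 1000.0 = 3.0721e+05 TJ
Q_s = 3.0721e+05 TJ


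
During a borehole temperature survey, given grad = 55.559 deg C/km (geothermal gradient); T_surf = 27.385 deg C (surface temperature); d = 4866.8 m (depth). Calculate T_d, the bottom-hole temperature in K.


T_d = T_surf + grad * d / 1000
T_d = 27.385 + 55.559 * 4866.8 / 1000
T_d = 297.7795 deg C
Convert to K: 297.7795 + 273.15 = 570.93 K
T_d = 570.93 K


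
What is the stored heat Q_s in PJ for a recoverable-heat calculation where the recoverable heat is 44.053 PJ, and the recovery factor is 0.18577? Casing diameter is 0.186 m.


Q_s = Q_rec / RF
Q_s = 44.053 / 0.18577
Q_s = 237.14 PJ


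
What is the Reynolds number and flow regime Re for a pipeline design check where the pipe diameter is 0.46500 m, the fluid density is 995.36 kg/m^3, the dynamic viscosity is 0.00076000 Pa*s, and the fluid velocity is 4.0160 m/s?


Step 1: Re = rho*vel*D/mu = 995.36*4.016*0.465/0.00076 = 2.4458e+06
Step 2: Re = 2.4458e+06 > 4000, so flow is turbulent.
Re = 2.4458e+06 (turbulent)


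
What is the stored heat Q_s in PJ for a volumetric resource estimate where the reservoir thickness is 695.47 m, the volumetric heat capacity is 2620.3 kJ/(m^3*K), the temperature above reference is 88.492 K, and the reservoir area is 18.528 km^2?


Step 1: Vr = A*1e6*hr = 18.528*1e6*695.47 = 1.288567e+10 m^3
Step 2: Q_s = Vr*rhoc*dT/1e12 = 1.288567e+10*2620.3*88.492/1e12 = 2987.9 PJ
Q_s = 2987.9 PJ


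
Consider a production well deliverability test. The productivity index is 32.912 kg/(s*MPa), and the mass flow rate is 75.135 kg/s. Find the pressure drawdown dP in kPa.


dP = mdot * 1000 / PI
dP = 75.135 * 1000 / 32.912
dP = 2282.9 kPa


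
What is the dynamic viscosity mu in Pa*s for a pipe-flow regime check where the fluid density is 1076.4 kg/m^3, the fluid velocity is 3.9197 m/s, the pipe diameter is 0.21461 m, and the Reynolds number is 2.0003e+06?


mu = rho * vel * D / Re
mu = 1076.4 * 3.9197 * 0.21461 / 2.0003e+06
mu = 0.00045267 Pa*s


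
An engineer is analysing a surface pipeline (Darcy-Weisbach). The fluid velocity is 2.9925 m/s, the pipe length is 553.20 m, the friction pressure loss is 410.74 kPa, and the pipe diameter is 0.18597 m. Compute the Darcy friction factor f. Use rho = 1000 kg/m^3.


f = dP*1000 / ((L/D)*(rho*vel^2/2))
f = 410.74*1000 / ((553.20/0.18597)*(1000*2.9925^2/2))
f = 0.030838


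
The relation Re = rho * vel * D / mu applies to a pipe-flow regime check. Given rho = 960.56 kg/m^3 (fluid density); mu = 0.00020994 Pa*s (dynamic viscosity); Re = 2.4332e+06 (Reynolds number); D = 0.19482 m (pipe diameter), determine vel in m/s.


vel = Re * mu / (rho * D)
vel = 2.4332e+06 * 0.00020994 / (960.56 * 0.19482)
vel = 2.7297 m/s


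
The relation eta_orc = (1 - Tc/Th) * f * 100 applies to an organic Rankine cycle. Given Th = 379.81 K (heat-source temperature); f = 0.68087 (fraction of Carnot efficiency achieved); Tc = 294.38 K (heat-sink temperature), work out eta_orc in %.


eta_orc = (1 - Tc/Th) * f * 100
eta_orc = (1 - 294.38/379.81) * 0.68087 * 100
eta_orc = 15.315 %


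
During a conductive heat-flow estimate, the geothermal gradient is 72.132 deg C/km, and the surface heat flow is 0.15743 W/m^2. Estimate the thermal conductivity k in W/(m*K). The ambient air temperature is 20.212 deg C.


k = q * 1000 / grad
k = 0.15743 * 1000 / 72.132
k = 2.1825 W/(m*K)


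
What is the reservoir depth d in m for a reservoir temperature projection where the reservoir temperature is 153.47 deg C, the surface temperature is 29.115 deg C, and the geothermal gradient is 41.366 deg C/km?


d = (T_res - T_surf) / grad * 1000
d = (153.47 - 29.115) / 41.366 * 1000
d = 3006.2 m


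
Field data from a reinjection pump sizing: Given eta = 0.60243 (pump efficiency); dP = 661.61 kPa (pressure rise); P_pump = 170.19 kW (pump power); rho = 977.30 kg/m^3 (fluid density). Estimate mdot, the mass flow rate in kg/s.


mdot = P_pump * rho * eta / dP
mdot = 170.19 * 977.30 * 0.60243 / 661.61
mdot = 151.45 kg/s


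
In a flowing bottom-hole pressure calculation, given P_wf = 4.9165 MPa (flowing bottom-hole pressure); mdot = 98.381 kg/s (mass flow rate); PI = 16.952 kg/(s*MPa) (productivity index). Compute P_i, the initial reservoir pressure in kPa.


P_i = P_wf + mdot / PI
P_i = 4.9165 + 98.381 / 16.952
P_i = 10.72000 MPa
Convert: 10.72000 MPa * 1000.0 = 10720 kPa
P_i = 10720 kPa


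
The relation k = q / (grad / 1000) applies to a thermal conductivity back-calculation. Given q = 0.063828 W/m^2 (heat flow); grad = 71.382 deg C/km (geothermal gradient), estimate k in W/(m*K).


k = q / (grad / 1000)
k = 0.063828 / (71.382 / 1000)
k = 0.89418 W/(m*K)


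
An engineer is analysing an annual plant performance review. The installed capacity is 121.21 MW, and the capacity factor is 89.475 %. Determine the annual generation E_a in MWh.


E_a = CF / 100 * cap * 8760
E_a = 89.475 / 100 * 121.21 * 8760
E_a = 9.5005e+05 MWh


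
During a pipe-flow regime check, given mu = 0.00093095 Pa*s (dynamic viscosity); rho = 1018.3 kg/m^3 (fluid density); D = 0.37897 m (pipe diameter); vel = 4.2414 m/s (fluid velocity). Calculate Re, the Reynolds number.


Re = rho * vel * D / mu
Re = 1018.3 * 4.2414 * 0.37897 / 0.00093095
Re = 1.7582e+06


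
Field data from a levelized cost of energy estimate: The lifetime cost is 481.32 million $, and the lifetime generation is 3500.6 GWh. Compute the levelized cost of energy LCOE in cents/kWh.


LCOE = C_tot / E_tot * 100
LCOE = 481.32 / 3500.6 * 100
LCOE = 13.750 cents/kWh


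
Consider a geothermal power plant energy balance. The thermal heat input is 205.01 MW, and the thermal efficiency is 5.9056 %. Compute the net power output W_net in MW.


W_net = eta / 100 * Q_in
W_net = 5.9056 / 100 * 205.01
W_net = 12.107 MW


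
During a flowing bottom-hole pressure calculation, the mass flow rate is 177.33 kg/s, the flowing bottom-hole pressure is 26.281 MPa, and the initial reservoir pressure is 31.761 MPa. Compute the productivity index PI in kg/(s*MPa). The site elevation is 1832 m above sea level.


PI = mdot / (P_i - P_wf)
PI = 177.33 / (31.761 - 26.281)
PI = 32.359 kg/(s*MPa)


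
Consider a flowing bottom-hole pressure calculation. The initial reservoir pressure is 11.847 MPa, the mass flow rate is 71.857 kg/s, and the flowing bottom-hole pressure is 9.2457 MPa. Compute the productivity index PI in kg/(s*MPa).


PI = mdot / (P_i - P_wf)
PI = 71.857 / (11.847 - 9.2457)
PI = 27.623 kg/(s*MPa)


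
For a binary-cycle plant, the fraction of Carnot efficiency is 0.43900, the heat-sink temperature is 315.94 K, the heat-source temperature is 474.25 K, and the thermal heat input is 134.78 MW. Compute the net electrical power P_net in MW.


Step 1: eta = (1 - Tc/Th)*f = (1 - 315.94/474.25)*0.439 = 0.1465432
Step 2: P_net = eta * Q_in = 0.1465432 * 134.78 = 19.751 MW
P_net = 19.751 MW


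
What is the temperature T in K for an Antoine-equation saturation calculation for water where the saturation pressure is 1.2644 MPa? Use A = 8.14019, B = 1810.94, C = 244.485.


T = B / (A - log10(P_sat * 760 / 0.101325)) - C
T = 1810.94 / (8.14019 - log10(1.2644 * 760 / 0.101325)) - 244.485
T = 190.5016 deg C
Convert to K: 190.5016 + 273.15 = 463.65 K
T = 463.65 K


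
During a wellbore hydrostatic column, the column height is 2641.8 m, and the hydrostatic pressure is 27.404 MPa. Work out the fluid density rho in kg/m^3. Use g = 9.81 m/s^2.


rho = P * 1e6 / (g * h)
rho = 27.404 * 1e6 / (9.81 * 2641.8)
rho = 1057.4 kg/m^3


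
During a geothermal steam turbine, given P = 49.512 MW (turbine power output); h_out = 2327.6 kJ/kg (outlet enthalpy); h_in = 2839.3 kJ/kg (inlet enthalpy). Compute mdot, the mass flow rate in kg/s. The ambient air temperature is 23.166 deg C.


mdot = P * 1000 / (h_in - h_out)
mdot = 49.512 * 1000 / (2839.3 - 2327.6)
mdot = 96.760 kg/s


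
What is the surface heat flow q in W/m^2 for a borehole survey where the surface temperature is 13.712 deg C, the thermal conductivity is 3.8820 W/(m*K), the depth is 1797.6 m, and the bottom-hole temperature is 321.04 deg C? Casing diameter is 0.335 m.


Step 1: grad = (T_d - T_surf)/d * 1000 = (321.04 - 13.712)/1797.6 * 1000 = 170.9657 deg C/km
Step 2: q = k * grad / 1000 = 3.882 * 170.9657 / 1000 = 0.66369 W/m^2
q = 0.66369 W/m^2


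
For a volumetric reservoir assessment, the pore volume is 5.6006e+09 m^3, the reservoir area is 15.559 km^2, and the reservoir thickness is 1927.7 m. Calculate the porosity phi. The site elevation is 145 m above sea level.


phi = Vp / (A * 1e6 * hr)
phi = 5.6006e+09 / (15.559 * 1e6 * 1927.7)
phi = 0.18673


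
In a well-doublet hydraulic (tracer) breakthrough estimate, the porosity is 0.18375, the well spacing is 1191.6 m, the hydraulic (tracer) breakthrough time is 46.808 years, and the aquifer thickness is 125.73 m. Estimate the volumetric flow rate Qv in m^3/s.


Qv = pi*hr*phi*L^2 / (3*t_bt*365.25*86400)
Qv = pi*125.73*0.18375*1191.6^2 / (3*46.808*365.25*86400)
Qv = 0.023256 m^3/s


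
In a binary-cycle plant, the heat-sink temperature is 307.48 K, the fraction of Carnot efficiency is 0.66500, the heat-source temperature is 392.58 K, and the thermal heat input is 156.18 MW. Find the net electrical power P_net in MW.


Step 1: eta = (1 - Tc/Th)*f = (1 - 307.48/392.58)*0.665 = 0.1441528
Step 2: P_net = eta * Q_in = 0.1441528 * 156.18 = 22.514 MW
P_net = 22.514 MW


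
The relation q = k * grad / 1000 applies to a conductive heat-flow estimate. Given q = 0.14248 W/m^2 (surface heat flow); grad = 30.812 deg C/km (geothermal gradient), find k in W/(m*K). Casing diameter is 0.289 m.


k = q * 1000 / grad
k = 0.14248 * 1000 / 30.812
k = 4.6242 W/(m*K)


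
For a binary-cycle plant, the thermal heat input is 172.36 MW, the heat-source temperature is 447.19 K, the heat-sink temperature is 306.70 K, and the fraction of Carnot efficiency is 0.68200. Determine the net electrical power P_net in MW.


Step 1: eta = (1 - Tc/Th)*f = (1 - 306.7/447.19)*0.682 = 0.2142583
Step 2: P_net = eta * Q_in = 0.2142583 * 172.36 = 36.930 MW
P_net = 36.930 MW


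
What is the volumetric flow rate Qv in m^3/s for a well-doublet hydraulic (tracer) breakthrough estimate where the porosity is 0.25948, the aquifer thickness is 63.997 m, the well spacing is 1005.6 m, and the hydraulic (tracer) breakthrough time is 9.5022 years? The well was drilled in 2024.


Qv = pi*hr*phi*L^2 / (3*t_bt*365.25*86400)
Qv = pi*63.997*0.25948*1005.6^2 / (3*9.5022*365.25*86400)
Qv = 0.058643 m^3/s


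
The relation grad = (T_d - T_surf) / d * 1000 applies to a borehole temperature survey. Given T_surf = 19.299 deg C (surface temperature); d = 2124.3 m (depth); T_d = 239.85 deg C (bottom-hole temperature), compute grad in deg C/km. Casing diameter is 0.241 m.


grad = (T_d - T_surf) / d * 1000
grad = (239.85 - 19.299) / 2124.3 * 1000
grad = 103.82 deg C/km


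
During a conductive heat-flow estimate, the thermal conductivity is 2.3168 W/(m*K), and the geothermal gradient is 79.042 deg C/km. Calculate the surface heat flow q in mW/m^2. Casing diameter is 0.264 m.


q = k * grad / 1000
q = 2.3168 * 79.042 / 1000
q = 0.1831245 W/m^2
Convert: 0.1831245 W/m^2 * 1000.0 = 183.12 mW/m^2
q = 183.12 mW/m^2


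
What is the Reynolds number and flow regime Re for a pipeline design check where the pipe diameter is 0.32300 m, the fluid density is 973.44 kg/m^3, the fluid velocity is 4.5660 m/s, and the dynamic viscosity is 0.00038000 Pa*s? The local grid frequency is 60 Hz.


Step 1: Re = rho*vel*D/mu = 973.44*4.566*0.323/0.00038 = 3.7780e+06
Step 2: Re = 3.7780e+06 > 4000, so flow is turbulent.
Re = 3.7780e+06 (turbulent)


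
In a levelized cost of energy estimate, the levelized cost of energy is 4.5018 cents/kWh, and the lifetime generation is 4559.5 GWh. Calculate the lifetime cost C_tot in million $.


C_tot = LCOE / 100 * E_tot
C_tot = 4.5018 / 100 * 4559.5
C_tot = 205.26 million $


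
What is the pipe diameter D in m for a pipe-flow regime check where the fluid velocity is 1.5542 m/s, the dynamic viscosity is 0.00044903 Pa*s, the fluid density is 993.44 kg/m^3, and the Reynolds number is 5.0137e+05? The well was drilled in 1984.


D = Re * mu / (rho * vel)
D = 5.0137e+05 * 0.00044903 / (993.44 * 1.5542)
D = 0.14581 m


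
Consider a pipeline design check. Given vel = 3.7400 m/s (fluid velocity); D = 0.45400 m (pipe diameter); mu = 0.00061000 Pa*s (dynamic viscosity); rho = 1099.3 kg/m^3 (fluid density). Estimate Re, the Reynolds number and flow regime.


Step 1: Re = rho*vel*D/mu = 1099.3*3.74*0.454/0.00061 = 3.0599e+06
Step 2: Re = 3.0599e+06 > 4000, so flow is turbulent.
Re = 3.0599e+06 (turbulent)


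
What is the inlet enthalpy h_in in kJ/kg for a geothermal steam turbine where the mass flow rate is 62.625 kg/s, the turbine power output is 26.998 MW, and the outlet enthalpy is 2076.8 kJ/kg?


h_in = h_out + P * 1000 / mdot
h_in = 2076.8 + 26.998 * 1000 / 62.625
h_in = 2507.9 kJ/kg


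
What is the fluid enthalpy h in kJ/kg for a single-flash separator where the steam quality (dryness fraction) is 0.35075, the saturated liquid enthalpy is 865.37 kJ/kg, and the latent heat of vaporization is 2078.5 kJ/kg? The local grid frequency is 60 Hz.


h = hf + x * hfg
h = 865.37 + 0.35075 * 2078.5
h = 1594.4 kJ/kg
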